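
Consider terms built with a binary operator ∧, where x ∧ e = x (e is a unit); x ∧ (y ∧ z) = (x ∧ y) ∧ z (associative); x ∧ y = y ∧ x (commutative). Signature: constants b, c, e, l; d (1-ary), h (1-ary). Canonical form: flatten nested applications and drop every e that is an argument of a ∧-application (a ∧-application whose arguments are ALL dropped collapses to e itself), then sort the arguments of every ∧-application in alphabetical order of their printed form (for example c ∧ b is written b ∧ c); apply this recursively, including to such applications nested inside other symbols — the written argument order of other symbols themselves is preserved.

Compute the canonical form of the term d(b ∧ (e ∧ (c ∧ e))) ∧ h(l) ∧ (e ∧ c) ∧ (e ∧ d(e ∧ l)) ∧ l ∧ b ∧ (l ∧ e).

Merge nested applications:  d(b ∧ (e ∧ (c ∧ e))) ∧ h(l) ∧ e ∧ c ∧ e ∧ d(e ∧ l) ∧ l ∧ b ∧ l ∧ e
Simplify inside:  d(b ∧ (e ∧ (c ∧ e)))  →  d(b ∧ c)
Inside:  d(e ∧ l)  →  d(l)
Unit:  drop e (×3)
Sort:  b ∧ c ∧ d(b ∧ c) ∧ d(l) ∧ h(l) ∧ l ∧ l

Answer: b ∧ c ∧ d(b ∧ c) ∧ d(l) ∧ h(l) ∧ l ∧ l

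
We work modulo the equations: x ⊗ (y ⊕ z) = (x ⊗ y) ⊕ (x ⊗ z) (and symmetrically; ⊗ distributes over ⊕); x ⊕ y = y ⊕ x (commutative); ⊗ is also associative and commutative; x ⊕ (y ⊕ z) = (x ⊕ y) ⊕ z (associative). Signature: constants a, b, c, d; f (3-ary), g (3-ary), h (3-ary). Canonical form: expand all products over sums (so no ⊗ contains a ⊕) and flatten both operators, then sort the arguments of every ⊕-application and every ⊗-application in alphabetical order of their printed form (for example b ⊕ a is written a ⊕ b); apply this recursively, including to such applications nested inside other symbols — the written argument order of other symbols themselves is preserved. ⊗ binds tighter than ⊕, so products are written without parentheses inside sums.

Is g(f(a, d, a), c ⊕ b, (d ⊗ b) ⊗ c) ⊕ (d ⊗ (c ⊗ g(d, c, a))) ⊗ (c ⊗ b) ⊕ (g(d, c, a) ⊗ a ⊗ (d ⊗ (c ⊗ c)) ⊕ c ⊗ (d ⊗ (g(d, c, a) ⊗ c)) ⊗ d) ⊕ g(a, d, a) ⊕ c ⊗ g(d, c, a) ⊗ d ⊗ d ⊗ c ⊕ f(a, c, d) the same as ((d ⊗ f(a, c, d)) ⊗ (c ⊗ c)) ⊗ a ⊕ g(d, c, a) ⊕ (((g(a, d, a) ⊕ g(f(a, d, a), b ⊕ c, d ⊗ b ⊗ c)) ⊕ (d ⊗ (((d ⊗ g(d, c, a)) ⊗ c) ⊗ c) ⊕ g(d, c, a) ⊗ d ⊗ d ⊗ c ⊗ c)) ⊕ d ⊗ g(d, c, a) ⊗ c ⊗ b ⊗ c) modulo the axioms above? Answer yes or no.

Answer: no — a ⊗ c ⊗ c ⊗ d ⊗ g(d, c, a) ⊕ b ⊗ c ⊗ c ⊗ d ⊗ g(d, c, a) ⊕ c ⊗ c ⊗ d ⊗ d ⊗ g(d, c, a) ⊕ c ⊗ c ⊗ d ⊗ d ⊗ g(d, c, a) ⊕ f(a, c, d) ⊕ g(a, d, a) ⊕ g(f(a, d, a), b ⊕ c, b ⊗ c ⊗ d) vs a ⊗ c ⊗ c ⊗ d ⊗ f(a, c, d) ⊕ b ⊗ c ⊗ c ⊗ d ⊗ g(d, c, a) ⊕ c ⊗ c ⊗ d ⊗ d ⊗ g(d, c, a) ⊕ c ⊗ c ⊗ d ⊗ d ⊗ g(d, c, a) ⊕ g(a, d, a) ⊕ g(d, c, a) ⊕ g(f(a, d, a), b ⊕ c, b ⊗ c ⊗ d)

Derivation:
Left:  g(f(a, d, a), c ⊕ b, (d ⊗ b) ⊗ c) ⊕ (d ⊗ (c ⊗ g(d, c, a))) ⊗ (c ⊗ b) ⊕ (g(d, c, a) ⊗ a ⊗ (d ⊗ (c ⊗ c)) ⊕ c ⊗ (d ⊗ (g(d, c, a) ⊗ c)) ⊗ d) ⊕ g(a, d, a) ⊕ c ⊗ g(d, c, a) ⊗ d ⊗ d ⊗ c ⊕ f(a, c, d)
  Flatten:  g(f(a, d, a), b ⊕ c, b ⊗ c ⊗ d) ⊕ b ⊗ c ⊗ c ⊗ d ⊗ g(d, c, a) ⊕ a ⊗ c ⊗ c ⊗ d ⊗ g(d, c, a) ⊕ c ⊗ c ⊗ d ⊗ d ⊗ g(d, c, a) ⊕ g(a, d, a) ⊕ c ⊗ c ⊗ d ⊗ d ⊗ g(d, c, a) ⊕ f(a, c, d)
  Sort:  a ⊗ c ⊗ c ⊗ d ⊗ g(d, c, a) ⊕ b ⊗ c ⊗ c ⊗ d ⊗ g(d, c, a) ⊕ c ⊗ c ⊗ d ⊗ d ⊗ g(d, c, a) ⊕ c ⊗ c ⊗ d ⊗ d ⊗ g(d, c, a) ⊕ f(a, c, d) ⊕ g(a, d, a) ⊕ g(f(a, d, a), b ⊕ c, b ⊗ c ⊗ d)
Right:  ((d ⊗ f(a, c, d)) ⊗ (c ⊗ c)) ⊗ a ⊕ g(d, c, a) ⊕ (((g(a, d, a) ⊕ g(f(a, d, a), b ⊕ c, d ⊗ b ⊗ c)) ⊕ (d ⊗ (((d ⊗ g(d, c, a)) ⊗ c) ⊗ c) ⊕ g(d, c, a) ⊗ d ⊗ d ⊗ c ⊗ c)) ⊕ d ⊗ g(d, c, a) ⊗ c ⊗ b ⊗ c)
  Merge nested applications:  a ⊗ c ⊗ c ⊗ d ⊗ f(a, c, d) ⊕ g(d, c, a) ⊕ g(a, d, a) ⊕ g(f(a, d, a), b ⊕ c, b ⊗ c ⊗ d) ⊕ c ⊗ c ⊗ d ⊗ d ⊗ g(d, c, a) ⊕ c ⊗ c ⊗ d ⊗ d ⊗ g(d, c, a) ⊕ b ⊗ c ⊗ c ⊗ d ⊗ g(d, c, a)
  Order the arguments:  a ⊗ c ⊗ c ⊗ d ⊗ f(a, c, d) ⊕ b ⊗ c ⊗ c ⊗ d ⊗ g(d, c, a) ⊕ c ⊗ c ⊗ d ⊗ d ⊗ g(d, c, a) ⊕ c ⊗ c ⊗ d ⊗ d ⊗ g(d, c, a) ⊕ g(a, d, a) ⊕ g(d, c, a) ⊕ g(f(a, d, a), b ⊕ c, b ⊗ c ⊗ d)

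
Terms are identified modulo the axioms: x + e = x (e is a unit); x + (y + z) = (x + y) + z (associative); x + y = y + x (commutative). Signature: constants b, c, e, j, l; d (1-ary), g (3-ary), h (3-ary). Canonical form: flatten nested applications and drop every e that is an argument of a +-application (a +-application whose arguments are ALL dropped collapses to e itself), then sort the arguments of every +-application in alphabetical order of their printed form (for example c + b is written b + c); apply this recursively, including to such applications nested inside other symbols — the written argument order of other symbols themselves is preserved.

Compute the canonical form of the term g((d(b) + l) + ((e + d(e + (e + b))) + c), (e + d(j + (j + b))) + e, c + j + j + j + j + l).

Answer: g(c + d(b) + d(b) + l, d(b + j + j), c + j + j + j + j + l)

Derivation:
Descend into:  (d(b) + l) + ((e + d(e + (e + b))) + c)
Flatten:  d(b) + l + e + d(e + (e + b)) + c
Canonicalize subterm:  d(e + (e + b))  →  d(b)
Units out:  drop e
Order the arguments:  c + d(b) + d(b) + l
Reassemble:  g(c + d(b) + d(b) + l, d(b + j + j), c + j + j + j + j + l)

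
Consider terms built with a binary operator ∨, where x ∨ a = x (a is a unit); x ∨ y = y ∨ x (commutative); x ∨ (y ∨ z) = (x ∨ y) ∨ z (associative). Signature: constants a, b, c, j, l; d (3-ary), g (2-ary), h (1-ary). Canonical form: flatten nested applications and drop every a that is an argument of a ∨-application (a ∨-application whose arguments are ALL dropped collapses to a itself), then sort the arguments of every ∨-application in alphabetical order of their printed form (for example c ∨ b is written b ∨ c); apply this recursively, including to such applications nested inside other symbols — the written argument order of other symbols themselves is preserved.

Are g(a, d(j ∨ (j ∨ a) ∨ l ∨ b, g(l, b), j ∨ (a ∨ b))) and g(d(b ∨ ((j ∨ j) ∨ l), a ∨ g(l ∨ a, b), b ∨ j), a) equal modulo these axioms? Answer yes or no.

Left:  g(a, d(j ∨ (j ∨ a) ∨ l ∨ b, g(l, b), j ∨ (a ∨ b)))
  Descend into:  j ∨ (j ∨ a) ∨ l ∨ b
  Un-nest:  j ∨ j ∨ a ∨ l ∨ b
  Unit:  drop a
  Order the arguments:  b ∨ j ∨ j ∨ l
  Put back:  g(a, d(b ∨ j ∨ j ∨ l, g(l, b), b ∨ j))
Right:  g(d(b ∨ ((j ∨ j) ∨ l), a ∨ g(l ∨ a, b), b ∨ j), a)
  Descend into:  a ∨ g(l ∨ a, b)
  Simplify inside:  g(l ∨ a, b)  →  g(l, b)
  Drop the unit:  drop a
  Order the arguments:  g(l, b)
  Reassemble:  g(d(b ∨ j ∨ j ∨ l, g(l, b), b ∨ j), a)

Answer: no — g(a, d(b ∨ j ∨ j ∨ l, g(l, b), b ∨ j)) vs g(d(b ∨ j ∨ j ∨ l, g(l, b), b ∨ j), a)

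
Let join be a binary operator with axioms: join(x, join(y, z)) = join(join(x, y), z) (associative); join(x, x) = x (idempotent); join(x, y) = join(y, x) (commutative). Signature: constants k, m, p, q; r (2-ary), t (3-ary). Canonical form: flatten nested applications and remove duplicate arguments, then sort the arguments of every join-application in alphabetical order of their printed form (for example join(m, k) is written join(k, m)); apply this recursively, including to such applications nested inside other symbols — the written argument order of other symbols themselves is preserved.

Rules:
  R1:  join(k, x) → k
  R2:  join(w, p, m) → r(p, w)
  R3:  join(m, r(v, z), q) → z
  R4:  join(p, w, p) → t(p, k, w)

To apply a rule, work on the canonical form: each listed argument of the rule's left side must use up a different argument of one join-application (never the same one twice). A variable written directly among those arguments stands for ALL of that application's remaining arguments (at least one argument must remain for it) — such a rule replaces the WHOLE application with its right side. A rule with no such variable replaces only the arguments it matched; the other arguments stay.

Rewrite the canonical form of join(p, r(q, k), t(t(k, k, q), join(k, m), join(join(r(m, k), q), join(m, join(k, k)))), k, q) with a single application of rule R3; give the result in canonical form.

Canonical form:  join(k, p, q, r(q, k), t(t(k, k, q), join(k, m), join(k, m, q, r(m, k))))
Match R3:  consume m, q, r(m, k);  v := m, z := k
Giving:  join(k, p, q, r(q, k), t(t(k, k, q), join(k, m), k))

Answer: join(k, p, q, r(q, k), t(t(k, k, q), join(k, m), k))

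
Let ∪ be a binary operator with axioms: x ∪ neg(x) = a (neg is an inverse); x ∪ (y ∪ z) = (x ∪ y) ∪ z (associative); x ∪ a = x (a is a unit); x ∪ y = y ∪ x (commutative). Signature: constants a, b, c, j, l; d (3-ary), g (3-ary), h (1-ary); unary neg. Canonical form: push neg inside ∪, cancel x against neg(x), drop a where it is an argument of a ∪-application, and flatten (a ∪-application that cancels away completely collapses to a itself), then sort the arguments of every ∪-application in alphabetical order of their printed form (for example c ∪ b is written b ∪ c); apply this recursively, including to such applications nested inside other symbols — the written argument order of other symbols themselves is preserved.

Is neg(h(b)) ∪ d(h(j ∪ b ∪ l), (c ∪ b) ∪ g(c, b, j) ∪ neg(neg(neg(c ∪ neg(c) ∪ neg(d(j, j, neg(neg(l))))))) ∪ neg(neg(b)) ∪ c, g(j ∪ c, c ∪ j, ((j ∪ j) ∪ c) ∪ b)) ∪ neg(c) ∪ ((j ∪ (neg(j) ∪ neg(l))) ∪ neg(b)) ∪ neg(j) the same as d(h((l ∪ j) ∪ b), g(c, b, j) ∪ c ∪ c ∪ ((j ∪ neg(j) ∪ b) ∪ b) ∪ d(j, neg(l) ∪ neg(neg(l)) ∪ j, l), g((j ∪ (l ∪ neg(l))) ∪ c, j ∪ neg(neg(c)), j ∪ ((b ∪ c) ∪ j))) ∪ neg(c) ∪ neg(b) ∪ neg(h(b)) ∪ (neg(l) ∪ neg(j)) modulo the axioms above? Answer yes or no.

Answer: yes — both canonical forms are d(h(b ∪ j ∪ l), b ∪ b ∪ c ∪ c ∪ d(j, j, l) ∪ g(c, b, j), g(c ∪ j, c ∪ j, b ∪ c ∪ j ∪ j)) ∪ neg(b) ∪ neg(c) ∪ neg(h(b)) ∪ neg(j) ∪ neg(l)

Derivation:
Left:  neg(h(b)) ∪ d(h(j ∪ b ∪ l), (c ∪ b) ∪ g(c, b, j) ∪ neg(neg(neg(c ∪ neg(c) ∪ neg(d(j, j, neg(neg(l))))))) ∪ neg(neg(b)) ∪ c, g(j ∪ c, c ∪ j, ((j ∪ j) ∪ c) ∪ b)) ∪ neg(c) ∪ ((j ∪ (neg(j) ∪ neg(l))) ∪ neg(b)) ∪ neg(j)
  Push neg inside:  distribute neg over ∪ and collapse double neg
  Collect terms:  neg(h(b)) ∪ d(h(b ∪ j ∪ l), b ∪ b ∪ c ∪ c ∪ d(j, j, l) ∪ g(c, b, j), g(c ∪ j, c ∪ j, b ∪ c ∪ j ∪ j)) ∪ neg(c) ∪ neg(j) ∪ neg(l) ∪ neg(b)
  Order the arguments:  d(h(b ∪ j ∪ l), b ∪ b ∪ c ∪ c ∪ d(j, j, l) ∪ g(c, b, j), g(c ∪ j, c ∪ j, b ∪ c ∪ j ∪ j)) ∪ neg(b) ∪ neg(c) ∪ neg(h(b)) ∪ neg(j) ∪ neg(l)
Right:  d(h((l ∪ j) ∪ b), g(c, b, j) ∪ c ∪ c ∪ ((j ∪ neg(j) ∪ b) ∪ b) ∪ d(j, neg(l) ∪ neg(neg(l)) ∪ j, l), g((j ∪ (l ∪ neg(l))) ∪ c, j ∪ neg(neg(c)), j ∪ ((b ∪ c) ∪ j))) ∪ neg(c) ∪ neg(b) ∪ neg(h(b)) ∪ (neg(l) ∪ neg(j))
  Push neg inside:  distribute neg over ∪ and collapse double neg
  Collect:  d(h(b ∪ j ∪ l), b ∪ b ∪ c ∪ c ∪ d(j, j, l) ∪ g(c, b, j), g(c ∪ j, c ∪ j, b ∪ c ∪ j ∪ j)) ∪ neg(c) ∪ neg(b) ∪ neg(h(b)) ∪ neg(l) ∪ neg(j)
  Sort arguments:  d(h(b ∪ j ∪ l), b ∪ b ∪ c ∪ c ∪ d(j, j, l) ∪ g(c, b, j), g(c ∪ j, c ∪ j, b ∪ c ∪ j ∪ j)) ∪ neg(b) ∪ neg(c) ∪ neg(h(b)) ∪ neg(j) ∪ neg(l)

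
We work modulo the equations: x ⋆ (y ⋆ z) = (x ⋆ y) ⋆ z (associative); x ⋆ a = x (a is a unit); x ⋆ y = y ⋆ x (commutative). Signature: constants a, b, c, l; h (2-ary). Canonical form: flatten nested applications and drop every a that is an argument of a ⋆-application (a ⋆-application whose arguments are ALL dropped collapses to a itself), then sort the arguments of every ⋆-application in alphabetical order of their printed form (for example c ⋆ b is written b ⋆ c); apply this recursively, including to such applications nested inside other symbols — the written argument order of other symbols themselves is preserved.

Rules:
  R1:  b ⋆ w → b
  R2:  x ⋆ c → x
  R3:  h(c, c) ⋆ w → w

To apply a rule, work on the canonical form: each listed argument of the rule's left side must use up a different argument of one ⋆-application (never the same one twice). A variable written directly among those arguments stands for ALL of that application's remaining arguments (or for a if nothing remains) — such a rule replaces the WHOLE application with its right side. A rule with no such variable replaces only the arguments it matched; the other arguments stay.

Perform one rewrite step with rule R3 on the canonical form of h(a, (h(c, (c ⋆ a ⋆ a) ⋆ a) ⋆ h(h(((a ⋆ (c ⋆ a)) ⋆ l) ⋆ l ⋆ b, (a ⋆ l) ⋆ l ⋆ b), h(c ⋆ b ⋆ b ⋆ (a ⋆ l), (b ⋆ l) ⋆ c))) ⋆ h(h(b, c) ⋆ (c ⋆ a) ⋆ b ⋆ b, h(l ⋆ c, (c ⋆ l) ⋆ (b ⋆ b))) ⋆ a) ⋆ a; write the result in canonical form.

Answer: h(a, h(b ⋆ b ⋆ c ⋆ h(b, c), h(c ⋆ l, b ⋆ b ⋆ c ⋆ l)) ⋆ h(h(b ⋆ c ⋆ l ⋆ l, b ⋆ l ⋆ l), h(b ⋆ b ⋆ c ⋆ l, b ⋆ c ⋆ l)))

Derivation:
Canonical form:  h(a, h(b ⋆ b ⋆ c ⋆ h(b, c), h(c ⋆ l, b ⋆ b ⋆ c ⋆ l)) ⋆ h(c, c) ⋆ h(h(b ⋆ c ⋆ l ⋆ l, b ⋆ l ⋆ l), h(b ⋆ b ⋆ c ⋆ l, b ⋆ c ⋆ l)))
Apply R3:  consuming h(c, c);  w := h(b ⋆ b ⋆ c ⋆ h(b, c), h(c ⋆ l, b ⋆ b ⋆ c ⋆ l)) ⋆ h(h(b ⋆ c ⋆ l ⋆ l, b ⋆ l ⋆ l), h(b ⋆ b ⋆ c ⋆ l, b ⋆ c ⋆ l))
The variable takes the whole remainder — replace the entire application.
Result:  h(a, h(b ⋆ b ⋆ c ⋆ h(b, c), h(c ⋆ l, b ⋆ b ⋆ c ⋆ l)) ⋆ h(h(b ⋆ c ⋆ l ⋆ l, b ⋆ l ⋆ l), h(b ⋆ b ⋆ c ⋆ l, b ⋆ c ⋆ l)))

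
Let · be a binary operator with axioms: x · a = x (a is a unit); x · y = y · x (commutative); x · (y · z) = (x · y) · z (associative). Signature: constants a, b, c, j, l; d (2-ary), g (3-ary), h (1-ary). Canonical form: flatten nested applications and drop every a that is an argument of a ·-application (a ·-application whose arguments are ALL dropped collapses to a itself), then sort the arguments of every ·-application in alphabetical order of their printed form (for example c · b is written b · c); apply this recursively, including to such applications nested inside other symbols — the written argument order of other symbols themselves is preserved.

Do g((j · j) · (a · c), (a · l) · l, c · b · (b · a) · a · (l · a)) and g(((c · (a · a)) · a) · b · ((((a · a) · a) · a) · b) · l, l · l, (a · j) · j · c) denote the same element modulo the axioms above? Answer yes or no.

Left:  g((j · j) · (a · c), (a · l) · l, c · b · (b · a) · a · (l · a))
  Work inside:  c · b · (b · a) · a · (l · a)
  Un-nest:  c · b · b · a · a · l · a
  Drop the unit:  drop a (×3)
  Order the arguments:  b · b · c · l
  Reassemble:  g(c · j · j, l · l, b · b · c · l)
Right:  g(((c · (a · a)) · a) · b · ((((a · a) · a) · a) · b) · l, l · l, (a · j) · j · c)
  Work inside:  ((c · (a · a)) · a) · b · ((((a · a) · a) · a) · b) · l
  Un-nest:  c · a · a · a · b · a · a · a · a · b · l
  Units out:  drop a (×7)
  Sort:  b · b · c · l
  Put back:  g(b · b · c · l, l · l, c · j · j)

Answer: no — g(c · j · j, l · l, b · b · c · l) vs g(b · b · c · l, l · l, c · j · j)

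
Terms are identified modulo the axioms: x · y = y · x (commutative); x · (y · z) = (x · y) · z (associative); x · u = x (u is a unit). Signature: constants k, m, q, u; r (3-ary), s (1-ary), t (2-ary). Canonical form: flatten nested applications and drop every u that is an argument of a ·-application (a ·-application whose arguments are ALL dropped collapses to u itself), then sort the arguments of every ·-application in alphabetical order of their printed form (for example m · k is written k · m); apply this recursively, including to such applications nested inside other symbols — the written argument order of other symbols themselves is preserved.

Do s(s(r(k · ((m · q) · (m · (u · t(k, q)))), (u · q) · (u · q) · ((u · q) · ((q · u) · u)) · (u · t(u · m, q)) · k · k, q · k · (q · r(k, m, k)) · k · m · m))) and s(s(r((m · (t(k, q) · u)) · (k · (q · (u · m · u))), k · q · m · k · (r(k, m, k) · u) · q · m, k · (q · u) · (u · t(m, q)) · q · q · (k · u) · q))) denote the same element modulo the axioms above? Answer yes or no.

Left:  s(s(r(k · ((m · q) · (m · (u · t(k, q)))), (u · q) · (u · q) · ((u · q) · ((q · u) · u)) · (u · t(u · m, q)) · k · k, q · k · (q · r(k, m, k)) · k · m · m)))
  Work inside:  (u · q) · (u · q) · ((u · q) · ((q · u) · u)) · (u · t(u · m, q)) · k · k
  Merge nested applications:  u · q · u · q · u · q · q · u · u · u · t(u · m, q) · k · k
  Simplify inside:  t(u · m, q)  →  t(m, q)
  Drop the unit:  drop u (×6)
  Sort:  k · k · q · q · q · q · t(m, q)
  Put back:  s(s(r(k · m · m · q · t(k, q), k · k · q · q · q · q · t(m, q), k · k · m · m · q · q · r(k, m, k))))
Right:  s(s(r((m · (t(k, q) · u)) · (k · (q · (u · m · u))), k · q · m · k · (r(k, m, k) · u) · q · m, k · (q · u) · (u · t(m, q)) · q · q · (k · u) · q)))
  Work inside:  k · (q · u) · (u · t(m, q)) · q · q · (k · u) · q
  Un-nest:  k · q · u · u · t(m, q) · q · q · k · u · q
  Units out:  drop u (×3)
  Sort:  k · k · q · q · q · q · t(m, q)
  Put back:  s(s(r(k · m · m · q · t(k, q), k · k · m · m · q · q · r(k, m, k), k · k · q · q · q · q · t(m, q))))

Answer: no — s(s(r(k · m · m · q · t(k, q), k · k · q · q · q · q · t(m, q), k · k · m · m · q · q · r(k, m, k)))) vs s(s(r(k · m · m · q · t(k, q), k · k · m · m · q · q · r(k, m, k), k · k · q · q · q · q · t(m, q))))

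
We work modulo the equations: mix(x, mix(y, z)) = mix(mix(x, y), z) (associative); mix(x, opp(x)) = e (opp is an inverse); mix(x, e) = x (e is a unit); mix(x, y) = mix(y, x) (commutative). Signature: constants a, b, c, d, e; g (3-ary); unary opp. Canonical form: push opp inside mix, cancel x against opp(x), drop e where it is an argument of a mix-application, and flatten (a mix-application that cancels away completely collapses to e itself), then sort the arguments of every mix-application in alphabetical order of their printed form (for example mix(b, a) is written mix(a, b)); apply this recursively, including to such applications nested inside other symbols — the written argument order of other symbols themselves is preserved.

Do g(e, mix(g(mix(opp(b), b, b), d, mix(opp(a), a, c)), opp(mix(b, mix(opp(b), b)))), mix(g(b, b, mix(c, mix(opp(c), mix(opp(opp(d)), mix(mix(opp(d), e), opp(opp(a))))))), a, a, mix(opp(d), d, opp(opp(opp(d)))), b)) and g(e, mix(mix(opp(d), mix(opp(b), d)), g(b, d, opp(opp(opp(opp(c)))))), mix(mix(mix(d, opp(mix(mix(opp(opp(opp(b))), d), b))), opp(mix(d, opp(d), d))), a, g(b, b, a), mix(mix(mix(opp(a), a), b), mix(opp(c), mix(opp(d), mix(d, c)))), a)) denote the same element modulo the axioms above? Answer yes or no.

Left:  g(e, mix(g(mix(opp(b), b, b), d, mix(opp(a), a, c)), opp(mix(b, mix(opp(b), b)))), mix(g(b, b, mix(c, mix(opp(c), mix(opp(opp(d)), mix(mix(opp(d), e), opp(opp(a))))))), a, a, mix(opp(d), d, opp(opp(opp(d)))), b))
  Work inside:  mix(g(b, b, mix(c, mix(opp(c), mix(opp(opp(d)), mix(mix(opp(d), e), opp(opp(a))))))), a, a, mix(opp(d), d, opp(opp(opp(d)))), b)
  Push opp inside:  distribute opp over mix and collapse double opp
  Collect terms:  mix(g(b, b, a), a, a, opp(d), b)
  Sort arguments:  mix(a, a, b, g(b, b, a), opp(d))
  Rebuild:  g(e, mix(g(b, d, c), opp(b)), mix(a, a, b, g(b, b, a), opp(d)))
Right:  g(e, mix(mix(opp(d), mix(opp(b), d)), g(b, d, opp(opp(opp(opp(c)))))), mix(mix(mix(d, opp(mix(mix(opp(opp(opp(b))), d), b))), opp(mix(d, opp(d), d))), a, g(b, b, a), mix(mix(mix(opp(a), a), b), mix(opp(c), mix(opp(d), mix(d, c)))), a))
  Descend into:  mix(mix(mix(d, opp(mix(mix(opp(opp(opp(b))), d), b))), opp(mix(d, opp(d), d))), a, g(b, b, a), mix(mix(mix(opp(a), a), b), mix(opp(c), mix(opp(d), mix(d, c)))), a)
  Push opp inside:  distribute opp over mix and collapse double opp
  Inverses cancel:  c cancels
  Collect:  mix(opp(d), b, a, a, g(b, b, a))
  Sort:  mix(a, a, b, g(b, b, a), opp(d))
  Rebuild:  g(e, mix(g(b, d, c), opp(b)), mix(a, a, b, g(b, b, a), opp(d)))

Answer: yes — both canonical forms are g(e, mix(g(b, d, c), opp(b)), mix(a, a, b, g(b, b, a), opp(d)))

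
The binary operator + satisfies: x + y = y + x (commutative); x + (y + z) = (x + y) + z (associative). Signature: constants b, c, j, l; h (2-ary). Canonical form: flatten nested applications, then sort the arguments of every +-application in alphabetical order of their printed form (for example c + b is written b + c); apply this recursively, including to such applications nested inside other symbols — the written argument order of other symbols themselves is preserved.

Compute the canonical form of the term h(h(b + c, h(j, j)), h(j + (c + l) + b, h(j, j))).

Answer: h(h(b + c, h(j, j)), h(b + c + j + l, h(j, j)))

Derivation:
Work inside:  j + (c + l) + b
Flatten:  j + c + l + b
Sort:  b + c + j + l
Reassemble:  h(h(b + c, h(j, j)), h(b + c + j + l, h(j, j)))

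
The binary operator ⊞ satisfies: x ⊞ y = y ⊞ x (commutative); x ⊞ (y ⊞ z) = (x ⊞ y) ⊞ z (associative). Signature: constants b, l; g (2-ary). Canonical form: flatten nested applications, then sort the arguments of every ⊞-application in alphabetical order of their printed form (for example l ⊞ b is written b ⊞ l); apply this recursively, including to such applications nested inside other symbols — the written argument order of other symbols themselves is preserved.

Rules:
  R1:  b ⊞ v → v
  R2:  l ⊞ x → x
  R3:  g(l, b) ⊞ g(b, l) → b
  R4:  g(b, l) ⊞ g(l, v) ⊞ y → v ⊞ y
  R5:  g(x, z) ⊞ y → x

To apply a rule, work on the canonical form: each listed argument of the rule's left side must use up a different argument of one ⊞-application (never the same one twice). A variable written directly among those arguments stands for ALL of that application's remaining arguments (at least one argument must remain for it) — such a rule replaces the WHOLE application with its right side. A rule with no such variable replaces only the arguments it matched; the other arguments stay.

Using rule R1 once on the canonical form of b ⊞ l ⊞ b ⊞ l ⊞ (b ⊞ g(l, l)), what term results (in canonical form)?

Answer: b ⊞ b ⊞ g(l, l) ⊞ l ⊞ l

Derivation:
Canonical form:  b ⊞ b ⊞ b ⊞ g(l, l) ⊞ l ⊞ l
Apply R1:  consuming b;  v := b ⊞ b ⊞ g(l, l) ⊞ l ⊞ l
The extension variable absorbs all remaining arguments, so the whole application is rewritten.
Result:  b ⊞ b ⊞ g(l, l) ⊞ l ⊞ l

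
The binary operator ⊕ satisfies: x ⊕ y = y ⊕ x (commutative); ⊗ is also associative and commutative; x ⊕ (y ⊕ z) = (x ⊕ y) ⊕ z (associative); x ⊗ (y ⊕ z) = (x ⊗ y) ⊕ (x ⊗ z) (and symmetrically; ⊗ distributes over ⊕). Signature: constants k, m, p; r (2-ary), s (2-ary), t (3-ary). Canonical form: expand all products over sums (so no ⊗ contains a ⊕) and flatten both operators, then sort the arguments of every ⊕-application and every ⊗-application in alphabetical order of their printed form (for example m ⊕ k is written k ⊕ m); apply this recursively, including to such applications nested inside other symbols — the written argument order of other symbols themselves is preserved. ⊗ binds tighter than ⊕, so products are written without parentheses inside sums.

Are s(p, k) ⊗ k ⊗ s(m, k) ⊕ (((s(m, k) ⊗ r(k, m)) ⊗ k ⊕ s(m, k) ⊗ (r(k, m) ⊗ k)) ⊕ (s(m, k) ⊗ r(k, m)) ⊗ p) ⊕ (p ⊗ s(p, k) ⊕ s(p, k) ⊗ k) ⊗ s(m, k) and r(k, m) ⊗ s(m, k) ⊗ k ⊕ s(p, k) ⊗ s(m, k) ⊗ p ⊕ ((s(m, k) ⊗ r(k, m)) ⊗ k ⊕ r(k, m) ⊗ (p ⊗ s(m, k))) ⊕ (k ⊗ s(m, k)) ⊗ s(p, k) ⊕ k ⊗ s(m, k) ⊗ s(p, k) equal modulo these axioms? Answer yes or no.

Answer: yes — both canonical forms are k ⊗ r(k, m) ⊗ s(m, k) ⊕ k ⊗ r(k, m) ⊗ s(m, k) ⊕ k ⊗ s(m, k) ⊗ s(p, k) ⊕ k ⊗ s(m, k) ⊗ s(p, k) ⊕ p ⊗ r(k, m) ⊗ s(m, k) ⊕ p ⊗ s(m, k) ⊗ s(p, k)

Derivation:
Left:  s(p, k) ⊗ k ⊗ s(m, k) ⊕ (((s(m, k) ⊗ r(k, m)) ⊗ k ⊕ s(m, k) ⊗ (r(k, m) ⊗ k)) ⊕ (s(m, k) ⊗ r(k, m)) ⊗ p) ⊕ (p ⊗ s(p, k) ⊕ s(p, k) ⊗ k) ⊗ s(m, k)
  Expand:  k ⊗ s(m, k) ⊗ s(p, k) ⊕ k ⊗ r(k, m) ⊗ s(m, k) ⊕ k ⊗ r(k, m) ⊗ s(m, k) ⊕ p ⊗ r(k, m) ⊗ s(m, k) ⊕ p ⊗ s(m, k) ⊗ s(p, k) ⊕ k ⊗ s(m, k) ⊗ s(p, k)
  Sort arguments:  k ⊗ r(k, m) ⊗ s(m, k) ⊕ k ⊗ r(k, m) ⊗ s(m, k) ⊕ k ⊗ s(m, k) ⊗ s(p, k) ⊕ k ⊗ s(m, k) ⊗ s(p, k) ⊕ p ⊗ r(k, m) ⊗ s(m, k) ⊕ p ⊗ s(m, k) ⊗ s(p, k)
Right:  r(k, m) ⊗ s(m, k) ⊗ k ⊕ s(p, k) ⊗ s(m, k) ⊗ p ⊕ ((s(m, k) ⊗ r(k, m)) ⊗ k ⊕ r(k, m) ⊗ (p ⊗ s(m, k))) ⊕ (k ⊗ s(m, k)) ⊗ s(p, k) ⊕ k ⊗ s(m, k) ⊗ s(p, k)
  Merge nested applications:  k ⊗ r(k, m) ⊗ s(m, k) ⊕ p ⊗ s(m, k) ⊗ s(p, k) ⊕ k ⊗ r(k, m) ⊗ s(m, k) ⊕ p ⊗ r(k, m) ⊗ s(m, k) ⊕ k ⊗ s(m, k) ⊗ s(p, k) ⊕ k ⊗ s(m, k) ⊗ s(p, k)
  Sort arguments:  k ⊗ r(k, m) ⊗ s(m, k) ⊕ k ⊗ r(k, m) ⊗ s(m, k) ⊕ k ⊗ s(m, k) ⊗ s(p, k) ⊕ k ⊗ s(m, k) ⊗ s(p, k) ⊕ p ⊗ r(k, m) ⊗ s(m, k) ⊕ p ⊗ s(m, k) ⊗ s(p, k)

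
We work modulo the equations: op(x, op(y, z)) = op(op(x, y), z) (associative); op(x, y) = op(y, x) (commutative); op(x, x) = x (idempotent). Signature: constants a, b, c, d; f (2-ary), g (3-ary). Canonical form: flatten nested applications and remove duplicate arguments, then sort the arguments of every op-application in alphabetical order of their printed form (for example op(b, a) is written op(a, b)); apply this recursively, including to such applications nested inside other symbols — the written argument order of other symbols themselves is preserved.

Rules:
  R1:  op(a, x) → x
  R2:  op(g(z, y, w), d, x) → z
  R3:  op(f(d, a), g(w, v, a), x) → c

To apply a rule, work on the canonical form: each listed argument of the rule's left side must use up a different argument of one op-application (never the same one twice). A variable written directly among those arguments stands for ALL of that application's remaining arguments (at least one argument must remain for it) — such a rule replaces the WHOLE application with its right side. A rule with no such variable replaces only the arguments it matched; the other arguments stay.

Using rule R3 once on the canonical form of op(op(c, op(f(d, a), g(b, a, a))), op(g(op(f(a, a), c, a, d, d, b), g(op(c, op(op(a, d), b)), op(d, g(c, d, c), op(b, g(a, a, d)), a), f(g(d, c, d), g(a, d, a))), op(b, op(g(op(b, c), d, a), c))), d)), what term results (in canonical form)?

Canonical form:  op(c, d, f(d, a), g(b, a, a), g(op(a, b, c, d, f(a, a)), g(op(a, b, c, d), op(a, b, d, g(a, a, d), g(c, d, c)), f(g(d, c, d), g(a, d, a))), op(b, c, g(op(b, c), d, a))))
R3 matches:  uses f(d, a), g(b, a, a);  v := a, w := b, x := op(c, d, g(op(a, b, c, d, f(a, a)), g(op(a, b, c, d), op(a, b, d, g(a, a, d), g(c, d, c)), f(g(d, c, d), g(a, d, a))), op(b, c, g(op(b, c), d, a))))
The extension variable absorbs all remaining arguments, so the whole application is rewritten.
Result:  c

Answer: c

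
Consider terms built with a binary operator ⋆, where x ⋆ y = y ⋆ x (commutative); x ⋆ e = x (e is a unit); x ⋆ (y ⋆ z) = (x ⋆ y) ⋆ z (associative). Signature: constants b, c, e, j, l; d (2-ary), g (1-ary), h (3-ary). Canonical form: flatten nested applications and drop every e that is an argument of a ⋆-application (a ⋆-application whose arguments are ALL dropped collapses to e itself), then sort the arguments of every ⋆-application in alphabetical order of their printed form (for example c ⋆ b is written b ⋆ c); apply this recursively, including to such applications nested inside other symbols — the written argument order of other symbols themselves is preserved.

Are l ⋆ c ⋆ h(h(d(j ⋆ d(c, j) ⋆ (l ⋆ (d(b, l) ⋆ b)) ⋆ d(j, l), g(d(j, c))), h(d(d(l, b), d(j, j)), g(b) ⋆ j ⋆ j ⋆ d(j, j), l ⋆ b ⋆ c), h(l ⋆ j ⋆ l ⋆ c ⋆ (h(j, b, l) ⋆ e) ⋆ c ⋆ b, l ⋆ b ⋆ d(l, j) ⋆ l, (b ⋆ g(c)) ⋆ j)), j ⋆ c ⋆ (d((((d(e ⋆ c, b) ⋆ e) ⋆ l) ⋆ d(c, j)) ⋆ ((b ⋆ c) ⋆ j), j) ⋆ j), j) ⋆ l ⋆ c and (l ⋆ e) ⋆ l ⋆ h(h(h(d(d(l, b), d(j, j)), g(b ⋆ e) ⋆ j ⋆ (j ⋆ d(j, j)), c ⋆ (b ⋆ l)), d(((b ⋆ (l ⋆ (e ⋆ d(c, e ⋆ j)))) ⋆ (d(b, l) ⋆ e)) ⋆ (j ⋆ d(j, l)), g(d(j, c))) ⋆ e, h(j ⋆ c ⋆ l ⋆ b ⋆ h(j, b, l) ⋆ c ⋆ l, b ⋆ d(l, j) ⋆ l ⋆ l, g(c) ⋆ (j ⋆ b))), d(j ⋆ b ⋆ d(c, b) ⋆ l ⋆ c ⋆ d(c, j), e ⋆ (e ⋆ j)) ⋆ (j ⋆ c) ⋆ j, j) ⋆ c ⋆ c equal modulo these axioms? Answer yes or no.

Left:  l ⋆ c ⋆ h(h(d(j ⋆ d(c, j) ⋆ (l ⋆ (d(b, l) ⋆ b)) ⋆ d(j, l), g(d(j, c))), h(d(d(l, b), d(j, j)), g(b) ⋆ j ⋆ j ⋆ d(j, j), l ⋆ b ⋆ c), h(l ⋆ j ⋆ l ⋆ c ⋆ (h(j, b, l) ⋆ e) ⋆ c ⋆ b, l ⋆ b ⋆ d(l, j) ⋆ l, (b ⋆ g(c)) ⋆ j)), j ⋆ c ⋆ (d((((d(e ⋆ c, b) ⋆ e) ⋆ l) ⋆ d(c, j)) ⋆ ((b ⋆ c) ⋆ j), j) ⋆ j), j) ⋆ l ⋆ c
  Inside:  h(h(d(j ⋆ d(c, j) ⋆ (l ⋆ (d(b, l) ⋆ b)) ⋆ d(j, l), g(d(j, c))), h(d(d(l, b), d(j, j)), g(b) ⋆ j ⋆ j ⋆ d(j, j), l ⋆ b ⋆ c), h(l ⋆ j ⋆ l ⋆ c ⋆ (h(j, b, l) ⋆ e) ⋆ c ⋆ b, l ⋆ b ⋆ d(l, j) ⋆ l, (b ⋆ g(c)) ⋆ j)), j ⋆ c ⋆ (d((((d(e ⋆ c, b) ⋆ e) ⋆ l) ⋆ d(c, j)) ⋆ ((b ⋆ c) ⋆ j), j) ⋆ j), j)  →  h(h(d(b ⋆ d(b, l) ⋆ d(c, j) ⋆ d(j, l) ⋆ j ⋆ l, g(d(j, c))), h(d(d(l, b), d(j, j)), d(j, j) ⋆ g(b) ⋆ j ⋆ j, b ⋆ c ⋆ l), h(b ⋆ c ⋆ c ⋆ h(j, b, l) ⋆ j ⋆ l ⋆ l, b ⋆ d(l, j) ⋆ l ⋆ l, b ⋆ g(c) ⋆ j)), c ⋆ d(b ⋆ c ⋆ d(c, b) ⋆ d(c, j) ⋆ j ⋆ l, j) ⋆ j ⋆ j, j)
  Order the arguments:  c ⋆ c ⋆ h(h(d(b ⋆ d(b, l) ⋆ d(c, j) ⋆ d(j, l) ⋆ j ⋆ l, g(d(j, c))), h(d(d(l, b), d(j, j)), d(j, j) ⋆ g(b) ⋆ j ⋆ j, b ⋆ c ⋆ l), h(b ⋆ c ⋆ c ⋆ h(j, b, l) ⋆ j ⋆ l ⋆ l, b ⋆ d(l, j) ⋆ l ⋆ l, b ⋆ g(c) ⋆ j)), c ⋆ d(b ⋆ c ⋆ d(c, b) ⋆ d(c, j) ⋆ j ⋆ l, j) ⋆ j ⋆ j, j) ⋆ l ⋆ l
Right:  (l ⋆ e) ⋆ l ⋆ h(h(h(d(d(l, b), d(j, j)), g(b ⋆ e) ⋆ j ⋆ (j ⋆ d(j, j)), c ⋆ (b ⋆ l)), d(((b ⋆ (l ⋆ (e ⋆ d(c, e ⋆ j)))) ⋆ (d(b, l) ⋆ e)) ⋆ (j ⋆ d(j, l)), g(d(j, c))) ⋆ e, h(j ⋆ c ⋆ l ⋆ b ⋆ h(j, b, l) ⋆ c ⋆ l, b ⋆ d(l, j) ⋆ l ⋆ l, g(c) ⋆ (j ⋆ b))), d(j ⋆ b ⋆ d(c, b) ⋆ l ⋆ c ⋆ d(c, j), e ⋆ (e ⋆ j)) ⋆ (j ⋆ c) ⋆ j, j) ⋆ c ⋆ c
  Un-nest:  l ⋆ e ⋆ l ⋆ h(h(h(d(d(l, b), d(j, j)), g(b ⋆ e) ⋆ j ⋆ (j ⋆ d(j, j)), c ⋆ (b ⋆ l)), d(((b ⋆ (l ⋆ (e ⋆ d(c, e ⋆ j)))) ⋆ (d(b, l) ⋆ e)) ⋆ (j ⋆ d(j, l)), g(d(j, c))) ⋆ e, h(j ⋆ c ⋆ l ⋆ b ⋆ h(j, b, l) ⋆ c ⋆ l, b ⋆ d(l, j) ⋆ l ⋆ l, g(c) ⋆ (j ⋆ b))), d(j ⋆ b ⋆ d(c, b) ⋆ l ⋆ c ⋆ d(c, j), e ⋆ (e ⋆ j)) ⋆ (j ⋆ c) ⋆ j, j) ⋆ c ⋆ c
  Inside:  h(h(h(d(d(l, b), d(j, j)), g(b ⋆ e) ⋆ j ⋆ (j ⋆ d(j, j)), c ⋆ (b ⋆ l)), d(((b ⋆ (l ⋆ (e ⋆ d(c, e ⋆ j)))) ⋆ (d(b, l) ⋆ e)) ⋆ (j ⋆ d(j, l)), g(d(j, c))) ⋆ e, h(j ⋆ c ⋆ l ⋆ b ⋆ h(j, b, l) ⋆ c ⋆ l, b ⋆ d(l, j) ⋆ l ⋆ l, g(c) ⋆ (j ⋆ b))), d(j ⋆ b ⋆ d(c, b) ⋆ l ⋆ c ⋆ d(c, j), e ⋆ (e ⋆ j)) ⋆ (j ⋆ c) ⋆ j, j)  →  h(h(h(d(d(l, b), d(j, j)), d(j, j) ⋆ g(b) ⋆ j ⋆ j, b ⋆ c ⋆ l), d(b ⋆ d(b, l) ⋆ d(c, j) ⋆ d(j, l) ⋆ j ⋆ l, g(d(j, c))), h(b ⋆ c ⋆ c ⋆ h(j, b, l) ⋆ j ⋆ l ⋆ l, b ⋆ d(l, j) ⋆ l ⋆ l, b ⋆ g(c) ⋆ j)), c ⋆ d(b ⋆ c ⋆ d(c, b) ⋆ d(c, j) ⋆ j ⋆ l, j) ⋆ j ⋆ j, j)
  Units out:  drop e
  Order the arguments:  c ⋆ c ⋆ h(h(h(d(d(l, b), d(j, j)), d(j, j) ⋆ g(b) ⋆ j ⋆ j, b ⋆ c ⋆ l), d(b ⋆ d(b, l) ⋆ d(c, j) ⋆ d(j, l) ⋆ j ⋆ l, g(d(j, c))), h(b ⋆ c ⋆ c ⋆ h(j, b, l) ⋆ j ⋆ l ⋆ l, b ⋆ d(l, j) ⋆ l ⋆ l, b ⋆ g(c) ⋆ j)), c ⋆ d(b ⋆ c ⋆ d(c, b) ⋆ d(c, j) ⋆ j ⋆ l, j) ⋆ j ⋆ j, j) ⋆ l ⋆ l

Answer: no — c ⋆ c ⋆ h(h(d(b ⋆ d(b, l) ⋆ d(c, j) ⋆ d(j, l) ⋆ j ⋆ l, g(d(j, c))), h(d(d(l, b), d(j, j)), d(j, j) ⋆ g(b) ⋆ j ⋆ j, b ⋆ c ⋆ l), h(b ⋆ c ⋆ c ⋆ h(j, b, l) ⋆ j ⋆ l ⋆ l, b ⋆ d(l, j) ⋆ l ⋆ l, b ⋆ g(c) ⋆ j)), c ⋆ d(b ⋆ c ⋆ d(c, b) ⋆ d(c, j) ⋆ j ⋆ l, j) ⋆ j ⋆ j, j) ⋆ l ⋆ l vs c ⋆ c ⋆ h(h(h(d(d(l, b), d(j, j)), d(j, j) ⋆ g(b) ⋆ j ⋆ j, b ⋆ c ⋆ l), d(b ⋆ d(b, l) ⋆ d(c, j) ⋆ d(j, l) ⋆ j ⋆ l, g(d(j, c))), h(b ⋆ c ⋆ c ⋆ h(j, b, l) ⋆ j ⋆ l ⋆ l, b ⋆ d(l, j) ⋆ l ⋆ l, b ⋆ g(c) ⋆ j)), c ⋆ d(b ⋆ c ⋆ d(c, b) ⋆ d(c, j) ⋆ j ⋆ l, j) ⋆ j ⋆ j, j) ⋆ l ⋆ l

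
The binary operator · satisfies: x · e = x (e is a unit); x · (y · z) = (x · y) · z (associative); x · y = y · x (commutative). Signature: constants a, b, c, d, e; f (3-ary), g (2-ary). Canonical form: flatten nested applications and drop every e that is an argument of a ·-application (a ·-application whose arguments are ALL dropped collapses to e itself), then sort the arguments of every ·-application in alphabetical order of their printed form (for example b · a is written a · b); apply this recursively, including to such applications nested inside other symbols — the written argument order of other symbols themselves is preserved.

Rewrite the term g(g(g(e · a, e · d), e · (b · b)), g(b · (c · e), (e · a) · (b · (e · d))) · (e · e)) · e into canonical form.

Canonicalize subterm:  g(g(g(e · a, e · d), e · (b · b)), g(b · (c · e), (e · a) · (b · (e · d))) · (e · e))  →  g(g(g(a, d), b · b), g(b · c, a · b · d))
Units out:  drop e
Sort arguments:  g(g(g(a, d), b · b), g(b · c, a · b · d))

Answer: g(g(g(a, d), b · b), g(b · c, a · b · d))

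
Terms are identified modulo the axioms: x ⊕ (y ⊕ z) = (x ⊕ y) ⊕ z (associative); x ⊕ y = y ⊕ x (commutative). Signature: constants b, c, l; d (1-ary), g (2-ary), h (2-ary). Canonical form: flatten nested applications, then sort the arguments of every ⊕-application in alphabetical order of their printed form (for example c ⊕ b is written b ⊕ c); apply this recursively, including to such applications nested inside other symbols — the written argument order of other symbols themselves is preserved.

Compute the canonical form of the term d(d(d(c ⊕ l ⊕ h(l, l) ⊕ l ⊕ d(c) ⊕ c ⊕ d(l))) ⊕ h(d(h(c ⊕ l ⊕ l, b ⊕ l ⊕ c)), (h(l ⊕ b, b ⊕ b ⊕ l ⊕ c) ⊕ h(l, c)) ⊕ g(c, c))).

Descend into:  d(d(c ⊕ l ⊕ h(l, l) ⊕ l ⊕ d(c) ⊕ c ⊕ d(l))) ⊕ h(d(h(c ⊕ l ⊕ l, b ⊕ l ⊕ c)), (h(l ⊕ b, b ⊕ b ⊕ l ⊕ c) ⊕ h(l, c)) ⊕ g(c, c))
Simplify inside:  d(d(c ⊕ l ⊕ h(l, l) ⊕ l ⊕ d(c) ⊕ c ⊕ d(l)))  →  d(d(c ⊕ c ⊕ d(c) ⊕ d(l) ⊕ h(l, l) ⊕ l ⊕ l))
Simplify inside:  h(d(h(c ⊕ l ⊕ l, b ⊕ l ⊕ c)), (h(l ⊕ b, b ⊕ b ⊕ l ⊕ c) ⊕ h(l, c)) ⊕ g(c, c))  →  h(d(h(c ⊕ l ⊕ l, b ⊕ c ⊕ l)), g(c, c) ⊕ h(b ⊕ l, b ⊕ b ⊕ c ⊕ l) ⊕ h(l, c))
Sort arguments:  d(d(c ⊕ c ⊕ d(c) ⊕ d(l) ⊕ h(l, l) ⊕ l ⊕ l)) ⊕ h(d(h(c ⊕ l ⊕ l, b ⊕ c ⊕ l)), g(c, c) ⊕ h(b ⊕ l, b ⊕ b ⊕ c ⊕ l) ⊕ h(l, c))
Put back:  d(d(d(c ⊕ c ⊕ d(c) ⊕ d(l) ⊕ h(l, l) ⊕ l ⊕ l)) ⊕ h(d(h(c ⊕ l ⊕ l, b ⊕ c ⊕ l)), g(c, c) ⊕ h(b ⊕ l, b ⊕ b ⊕ c ⊕ l) ⊕ h(l, c)))

Answer: d(d(d(c ⊕ c ⊕ d(c) ⊕ d(l) ⊕ h(l, l) ⊕ l ⊕ l)) ⊕ h(d(h(c ⊕ l ⊕ l, b ⊕ c ⊕ l)), g(c, c) ⊕ h(b ⊕ l, b ⊕ b ⊕ c ⊕ l) ⊕ h(l, c)))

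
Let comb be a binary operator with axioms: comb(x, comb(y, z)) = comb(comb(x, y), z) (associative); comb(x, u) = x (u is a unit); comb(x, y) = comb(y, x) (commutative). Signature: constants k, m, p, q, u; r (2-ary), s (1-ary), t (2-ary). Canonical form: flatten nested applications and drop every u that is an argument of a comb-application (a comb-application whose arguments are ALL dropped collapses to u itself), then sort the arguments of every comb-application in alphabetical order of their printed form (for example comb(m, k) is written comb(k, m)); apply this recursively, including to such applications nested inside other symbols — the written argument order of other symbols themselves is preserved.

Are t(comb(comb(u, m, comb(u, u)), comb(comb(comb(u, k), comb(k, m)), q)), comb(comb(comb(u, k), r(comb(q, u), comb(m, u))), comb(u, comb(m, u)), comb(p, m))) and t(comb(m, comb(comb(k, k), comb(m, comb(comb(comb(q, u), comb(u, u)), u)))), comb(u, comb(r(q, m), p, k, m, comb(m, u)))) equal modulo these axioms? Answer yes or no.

Answer: yes — both canonical forms are t(comb(k, k, m, m, q), comb(k, m, m, p, r(q, m)))

Derivation:
Left:  t(comb(comb(u, m, comb(u, u)), comb(comb(comb(u, k), comb(k, m)), q)), comb(comb(comb(u, k), r(comb(q, u), comb(m, u))), comb(u, comb(m, u)), comb(p, m)))
  Work inside:  comb(comb(comb(u, k), r(comb(q, u), comb(m, u))), comb(u, comb(m, u)), comb(p, m))
  Merge nested applications:  comb(u, k, r(comb(q, u), comb(m, u)), u, m, u, p, m)
  Canonicalize subterm:  r(comb(q, u), comb(m, u))  →  r(q, m)
  Unit:  drop u (×3)
  Order the arguments:  comb(k, m, m, p, r(q, m))
  Rebuild:  t(comb(k, k, m, m, q), comb(k, m, m, p, r(q, m)))
Right:  t(comb(m, comb(comb(k, k), comb(m, comb(comb(comb(q, u), comb(u, u)), u)))), comb(u, comb(r(q, m), p, k, m, comb(m, u))))
  Work inside:  comb(m, comb(comb(k, k), comb(m, comb(comb(comb(q, u), comb(u, u)), u))))
  Flatten:  comb(m, k, k, m, q, u, u, u, u)
  Unit:  drop u (×4)
  Order the arguments:  comb(k, k, m, m, q)
  Rebuild:  t(comb(k, k, m, m, q), comb(k, m, m, p, r(q, m)))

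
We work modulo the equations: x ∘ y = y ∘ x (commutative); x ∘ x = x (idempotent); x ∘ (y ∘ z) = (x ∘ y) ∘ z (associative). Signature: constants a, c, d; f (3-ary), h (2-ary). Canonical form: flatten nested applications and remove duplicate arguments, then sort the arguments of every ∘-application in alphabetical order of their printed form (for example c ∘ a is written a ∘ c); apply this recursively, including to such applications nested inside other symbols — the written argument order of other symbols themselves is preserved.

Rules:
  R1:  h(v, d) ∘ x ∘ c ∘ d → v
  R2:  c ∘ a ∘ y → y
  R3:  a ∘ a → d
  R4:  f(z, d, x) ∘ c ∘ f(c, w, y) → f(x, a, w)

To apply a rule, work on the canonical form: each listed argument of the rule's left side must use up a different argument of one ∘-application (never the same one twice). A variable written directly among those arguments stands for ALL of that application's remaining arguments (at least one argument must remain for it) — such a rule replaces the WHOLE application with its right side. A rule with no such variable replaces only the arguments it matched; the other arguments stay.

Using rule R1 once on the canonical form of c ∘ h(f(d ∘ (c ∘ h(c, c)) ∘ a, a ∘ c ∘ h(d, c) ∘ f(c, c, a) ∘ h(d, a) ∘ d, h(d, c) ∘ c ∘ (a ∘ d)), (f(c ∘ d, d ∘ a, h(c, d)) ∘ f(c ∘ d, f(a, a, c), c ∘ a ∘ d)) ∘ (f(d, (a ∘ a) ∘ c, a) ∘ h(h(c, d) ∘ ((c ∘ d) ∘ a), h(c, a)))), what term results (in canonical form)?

Canonical form:  c ∘ h(f(a ∘ c ∘ d ∘ h(c, c), a ∘ c ∘ d ∘ f(c, c, a) ∘ h(d, a) ∘ h(d, c), a ∘ c ∘ d ∘ h(d, c)), f(c ∘ d, a ∘ d, h(c, d)) ∘ f(c ∘ d, f(a, a, c), a ∘ c ∘ d) ∘ f(d, a ∘ c, a) ∘ h(a ∘ c ∘ d ∘ h(c, d), h(c, a)))
R1 matches:  uses c, d, h(c, d);  v := c, x := a
The variable takes the whole remainder — replace the entire application.
Giving:  c ∘ h(f(a ∘ c ∘ d ∘ h(c, c), a ∘ c ∘ d ∘ f(c, c, a) ∘ h(d, a) ∘ h(d, c), a ∘ c ∘ d ∘ h(d, c)), f(c ∘ d, a ∘ d, h(c, d)) ∘ f(c ∘ d, f(a, a, c), a ∘ c ∘ d) ∘ f(d, a ∘ c, a) ∘ h(c, h(c, a)))

Answer: c ∘ h(f(a ∘ c ∘ d ∘ h(c, c), a ∘ c ∘ d ∘ f(c, c, a) ∘ h(d, a) ∘ h(d, c), a ∘ c ∘ d ∘ h(d, c)), f(c ∘ d, a ∘ d, h(c, d)) ∘ f(c ∘ d, f(a, a, c), a ∘ c ∘ d) ∘ f(d, a ∘ c, a) ∘ h(c, h(c, a)))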